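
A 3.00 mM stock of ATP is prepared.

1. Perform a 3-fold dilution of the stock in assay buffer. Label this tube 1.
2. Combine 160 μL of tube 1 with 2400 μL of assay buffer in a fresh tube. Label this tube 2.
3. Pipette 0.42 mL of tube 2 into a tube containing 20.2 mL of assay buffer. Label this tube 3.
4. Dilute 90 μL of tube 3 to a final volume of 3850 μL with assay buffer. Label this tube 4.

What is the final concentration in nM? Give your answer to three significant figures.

29.8 nM

Step 1: 3-fold → factor 3
Step 2: 160 μL + 2400 μL = 2560 μL total → factor 2560/160 = 16
Step 3: 0.42 mL + 20.2 mL = 20.62 mL total → factor 20.62/0.42 = 49.095
Step 4: 90 μL brought to 3850 μL → factor 3850/90 = 42.778
Overall dilution factor = 3 × 16 × 49.095 × 42.778 = 1.0081 × 10^5
Final = 3.00 mM / 1.0081 × 10^5 = 2.976 × 10^-5 mM = 29.8 nM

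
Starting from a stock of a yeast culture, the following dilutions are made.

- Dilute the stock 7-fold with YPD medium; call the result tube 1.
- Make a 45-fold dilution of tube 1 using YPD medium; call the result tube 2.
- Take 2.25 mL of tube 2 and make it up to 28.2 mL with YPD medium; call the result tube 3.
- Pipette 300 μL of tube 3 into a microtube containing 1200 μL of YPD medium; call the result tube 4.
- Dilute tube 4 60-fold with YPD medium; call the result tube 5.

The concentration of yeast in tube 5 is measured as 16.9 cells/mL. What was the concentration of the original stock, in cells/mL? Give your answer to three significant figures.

Step 1: 7-fold → factor 7
Step 2: 45-fold → factor 45
Step 3: 2.25 mL brought to 28.2 mL → factor 28.2/2.25 = 12.533
Step 4: 300 μL + 1200 μL = 1500 μL total → factor 1500/300 = 5
Step 5: 60-fold → factor 60
Overall dilution factor = 7 × 45 × 12.533 × 5 × 60 = 1.1844 × 10^6
Stock = 16.9 cells/mL × 1.1844 × 10^6 = 2.00 × 10^7 cells/mL

2.00 × 10^7 cells/mL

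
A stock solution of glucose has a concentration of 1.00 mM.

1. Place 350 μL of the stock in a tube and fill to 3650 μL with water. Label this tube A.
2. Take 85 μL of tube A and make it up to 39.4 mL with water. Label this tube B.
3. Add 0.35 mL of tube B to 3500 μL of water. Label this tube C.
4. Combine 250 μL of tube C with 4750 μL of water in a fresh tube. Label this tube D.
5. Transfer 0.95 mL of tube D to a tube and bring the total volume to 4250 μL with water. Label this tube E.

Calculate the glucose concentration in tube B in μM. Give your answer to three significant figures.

0.207 μM

Step 1: 350 μL brought to 3650 μL → factor 3650/350 = 10.429
Step 2: 85 μL brought to 39.4 mL → factor 39400/85 = 463.53
Dilution factor through tube B = 10.429 × 463.53 = 4833.9
[tube B] = 1.00 mM / 4833.9 = 0.0002069 mM = 0.207 μM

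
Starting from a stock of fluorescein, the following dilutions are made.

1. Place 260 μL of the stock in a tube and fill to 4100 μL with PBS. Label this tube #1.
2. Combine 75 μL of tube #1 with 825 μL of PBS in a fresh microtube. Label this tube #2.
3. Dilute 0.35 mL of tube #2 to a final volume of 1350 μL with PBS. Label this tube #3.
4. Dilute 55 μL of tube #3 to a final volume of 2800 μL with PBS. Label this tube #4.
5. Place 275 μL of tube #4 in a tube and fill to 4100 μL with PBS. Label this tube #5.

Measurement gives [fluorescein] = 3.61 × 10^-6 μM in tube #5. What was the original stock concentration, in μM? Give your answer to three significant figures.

Step 1: 260 μL brought to 4100 μL → factor 4100/260 = 15.769
Step 2: 75 μL + 825 μL = 900 μL total → factor 900/75 = 12
Step 3: 0.35 mL brought to 1350 μL → factor 1.35/0.35 = 3.8571
Step 4: 55 μL brought to 2800 μL → factor 2800/55 = 50.909
Step 5: 275 μL brought to 4100 μL → factor 4100/275 = 14.909
Overall dilution factor = 15.769 × 12 × 3.8571 × 50.909 × 14.909 = 5.5399 × 10^5
Stock = 3.61 × 10^-6 μM × 5.5399 × 10^5 = 2.00 μM

2.00 μM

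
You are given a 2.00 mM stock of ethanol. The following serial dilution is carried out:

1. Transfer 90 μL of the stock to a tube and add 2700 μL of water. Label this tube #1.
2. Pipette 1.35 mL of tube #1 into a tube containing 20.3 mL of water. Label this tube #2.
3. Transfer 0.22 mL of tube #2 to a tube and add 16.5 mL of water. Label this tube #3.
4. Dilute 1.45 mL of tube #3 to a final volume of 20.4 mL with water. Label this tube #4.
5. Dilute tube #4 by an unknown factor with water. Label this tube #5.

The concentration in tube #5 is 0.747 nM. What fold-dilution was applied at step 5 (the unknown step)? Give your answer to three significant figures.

5.04-fold

Step 1: 90 μL + 2700 μL = 2790 μL total → factor 2790/90 = 31
Step 2: 1.35 mL + 20.3 mL = 21.65 mL total → factor 21.65/1.35 = 16.037
Step 3: 0.22 mL + 16.5 mL = 16.72 mL total → factor 16.72/0.22 = 76
Step 4: 1.45 mL brought to 20.4 mL → factor 20.4/1.45 = 14.069
Step 5: unknown factor x
Product of known-step factors = 5.3157 × 10^5
Overall factor = 2.00 mM / (0.747 nM) = 2.6774 × 10^6
x = 2.6774 × 10^6 / 5.3157 × 10^5 = 5.04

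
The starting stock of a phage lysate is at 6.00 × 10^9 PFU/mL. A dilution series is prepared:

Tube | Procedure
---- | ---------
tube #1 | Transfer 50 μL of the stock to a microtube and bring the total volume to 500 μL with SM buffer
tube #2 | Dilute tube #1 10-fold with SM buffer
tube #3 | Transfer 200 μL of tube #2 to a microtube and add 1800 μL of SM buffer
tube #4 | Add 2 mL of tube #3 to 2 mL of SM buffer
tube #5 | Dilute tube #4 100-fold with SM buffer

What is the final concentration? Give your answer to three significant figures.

3.00 × 10^4 PFU/mL

Step 1: 50 μL brought to 500 μL → factor 500/50 = 10
Step 2: 10-fold → factor 10
Step 3: 200 μL + 1800 μL = 2000 μL total → factor 2000/200 = 10
Step 4: 2 mL + 2 mL = 4 mL total → factor 4/2 = 2
Step 5: 100-fold → factor 100
Overall dilution factor = 10 × 10 × 10 × 2 × 100 = 2 × 10^5
Final = 6.00 × 10^9 PFU/mL / 2 × 10^5 = 3.00 × 10^4 PFU/mL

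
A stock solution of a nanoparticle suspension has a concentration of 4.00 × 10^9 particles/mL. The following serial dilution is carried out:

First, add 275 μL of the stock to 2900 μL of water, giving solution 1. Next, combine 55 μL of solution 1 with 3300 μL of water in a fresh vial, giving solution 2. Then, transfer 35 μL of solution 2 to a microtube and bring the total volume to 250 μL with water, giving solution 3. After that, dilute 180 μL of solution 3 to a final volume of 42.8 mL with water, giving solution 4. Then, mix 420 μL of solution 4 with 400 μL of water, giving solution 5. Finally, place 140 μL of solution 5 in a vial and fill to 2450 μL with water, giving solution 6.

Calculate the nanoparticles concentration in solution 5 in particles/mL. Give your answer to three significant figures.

Step 1: 275 μL + 2900 μL = 3175 μL total → factor 3175/275 = 11.545
Step 2: 55 μL + 3300 μL = 3355 μL total → factor 3355/55 = 61
Step 3: 35 μL brought to 250 μL → factor 250/35 = 7.1429
Step 4: 180 μL brought to 42.8 mL → factor 42800/180 = 237.78
Step 5: 420 μL + 400 μL = 820 μL total → factor 820/420 = 1.9524
Dilution factor through solution 5 = 11.545 × 61 × 7.1429 × 237.78 × 1.9524 = 2.3353 × 10^6
[solution 5] = 4.00 × 10^9 particles/mL / 2.3353 × 10^6 = 1.71 × 10^3 particles/mL

1.71 × 10^3 particles/mL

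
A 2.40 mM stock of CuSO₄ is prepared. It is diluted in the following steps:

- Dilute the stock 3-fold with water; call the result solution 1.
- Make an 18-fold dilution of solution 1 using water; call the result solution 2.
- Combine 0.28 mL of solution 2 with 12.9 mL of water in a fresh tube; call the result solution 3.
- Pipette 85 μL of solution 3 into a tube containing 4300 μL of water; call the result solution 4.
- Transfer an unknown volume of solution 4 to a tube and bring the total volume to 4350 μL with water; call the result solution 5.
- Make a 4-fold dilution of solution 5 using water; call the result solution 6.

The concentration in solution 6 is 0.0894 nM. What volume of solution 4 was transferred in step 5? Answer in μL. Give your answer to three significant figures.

Step 1: 3-fold → factor 3
Step 2: 18-fold → factor 18
Step 3: 0.28 mL + 12.9 mL = 13.18 mL total → factor 13.18/0.28 = 47.071
Step 4: 85 μL + 4300 μL = 4385 μL total → factor 4385/85 = 51.588
Step 5: v brought to 4350 μL → factor = 4350 μL/v
Step 6: 4-fold → factor 4
Product of known-step factors = 5.2452 × 10^5
Overall factor = 2.40 mM / (0.0894 nM) = 2.6846 × 10^7
Step-5 factor = 2.6846 × 10^7 / 5.2452 × 10^5 = 51.181
v = 4350 μL / 51.181 = 85.0 μL

85.0 μL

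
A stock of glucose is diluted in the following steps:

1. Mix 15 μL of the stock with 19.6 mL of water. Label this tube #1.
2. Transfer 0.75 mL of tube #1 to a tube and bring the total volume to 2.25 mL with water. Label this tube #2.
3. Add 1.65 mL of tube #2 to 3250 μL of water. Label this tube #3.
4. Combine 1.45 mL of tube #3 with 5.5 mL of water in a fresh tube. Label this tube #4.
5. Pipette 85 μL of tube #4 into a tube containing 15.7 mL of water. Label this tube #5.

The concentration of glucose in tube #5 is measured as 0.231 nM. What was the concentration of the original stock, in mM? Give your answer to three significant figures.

Step 1: 15 μL + 19.6 mL = 19615 μL total → factor 19615/15 = 1307.7
Step 2: 0.75 mL brought to 2.25 mL → factor 2.25/0.75 = 3
Step 3: 1.65 mL + 3250 μL = 4.9 mL total → factor 4.9/1.65 = 2.9697
Step 4: 1.45 mL + 5.5 mL = 6.95 mL total → factor 6.95/1.45 = 4.7931
Step 5: 85 μL + 15.7 mL = 15785 μL total → factor 15785/85 = 185.71
Overall dilution factor = 1307.7 × 3 × 2.9697 × 4.7931 × 185.71 = 1.037 × 10^7
Stock = 0.231 nM × 1.037 × 10^7 = 2.395 × 10^6 nM = 2.40 mM

2.40 mM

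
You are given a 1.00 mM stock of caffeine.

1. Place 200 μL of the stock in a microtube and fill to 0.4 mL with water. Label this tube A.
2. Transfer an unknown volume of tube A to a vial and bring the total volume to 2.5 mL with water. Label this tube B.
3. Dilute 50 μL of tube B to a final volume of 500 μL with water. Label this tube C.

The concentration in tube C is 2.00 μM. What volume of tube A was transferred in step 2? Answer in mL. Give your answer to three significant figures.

Step 1: 200 μL brought to 0.4 mL → factor 400/200 = 2
Step 2: v brought to 2.5 mL → factor = 2.5 mL/v
Step 3: 50 μL brought to 500 μL → factor 500/50 = 10
Product of known-step factors = 20
Overall factor = 1.00 mM / (2.00 μM) = 500
Step-2 factor = 500 / 20 = 25
v = 2.5 mL / 25 = 0.100 mL

0.100 mL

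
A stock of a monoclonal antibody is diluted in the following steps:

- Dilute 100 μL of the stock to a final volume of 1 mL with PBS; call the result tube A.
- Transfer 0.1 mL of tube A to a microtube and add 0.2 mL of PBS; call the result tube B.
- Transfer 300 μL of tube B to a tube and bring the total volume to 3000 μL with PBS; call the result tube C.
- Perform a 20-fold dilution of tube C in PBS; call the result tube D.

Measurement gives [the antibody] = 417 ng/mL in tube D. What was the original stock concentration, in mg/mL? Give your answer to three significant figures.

Step 1: 100 μL brought to 1 mL → factor 1000/100 = 10
Step 2: 0.1 mL + 0.2 mL = 0.3 mL total → factor 0.3/0.1 = 3
Step 3: 300 μL brought to 3000 μL → factor 3000/300 = 10
Step 4: 20-fold → factor 20
Overall dilution factor = 10 × 3 × 10 × 20 = 6000
Stock = 417 ng/mL × 6000 = 2.502 × 10^6 ng/mL = 2.50 mg/mL

2.50 mg/mL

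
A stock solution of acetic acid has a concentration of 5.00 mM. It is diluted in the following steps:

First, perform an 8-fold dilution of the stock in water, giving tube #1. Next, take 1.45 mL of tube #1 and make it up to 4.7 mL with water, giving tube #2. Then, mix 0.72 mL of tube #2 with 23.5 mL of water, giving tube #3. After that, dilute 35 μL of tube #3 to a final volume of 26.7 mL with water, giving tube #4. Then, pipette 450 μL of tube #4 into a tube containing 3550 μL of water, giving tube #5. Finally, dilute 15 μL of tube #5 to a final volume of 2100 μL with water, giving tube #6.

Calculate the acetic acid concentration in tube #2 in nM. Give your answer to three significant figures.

1.93 × 10^5 nM

Step 1: 8-fold → factor 8
Step 2: 1.45 mL brought to 4.7 mL → factor 4.7/1.45 = 3.2414
Dilution factor through tube #2 = 8 × 3.2414 = 25.931
[tube #2] = 5.00 mM / 25.931 = 0.1928 mM = 1.93 × 10^5 nM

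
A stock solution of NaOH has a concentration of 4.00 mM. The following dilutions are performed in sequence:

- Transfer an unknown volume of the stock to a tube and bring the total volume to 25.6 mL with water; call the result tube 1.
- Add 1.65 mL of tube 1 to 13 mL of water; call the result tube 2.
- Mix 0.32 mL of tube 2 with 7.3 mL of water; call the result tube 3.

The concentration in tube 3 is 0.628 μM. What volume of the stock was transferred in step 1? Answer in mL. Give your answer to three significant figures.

Step 1: v brought to 25.6 mL → factor = 25.6 mL/v
Step 2: 1.65 mL + 13 mL = 14.65 mL total → factor 14.65/1.65 = 8.8788
Step 3: 0.32 mL + 7.3 mL = 7.62 mL total → factor 7.62/0.32 = 23.812
Product of known-step factors = 211.43
Overall factor = 4.00 mM / (0.628 μM) = 6369.4
Step-1 factor = 6369.4 / 211.43 = 30.126
v = 25.6 mL / 30.126 = 0.850 mL

0.850 mL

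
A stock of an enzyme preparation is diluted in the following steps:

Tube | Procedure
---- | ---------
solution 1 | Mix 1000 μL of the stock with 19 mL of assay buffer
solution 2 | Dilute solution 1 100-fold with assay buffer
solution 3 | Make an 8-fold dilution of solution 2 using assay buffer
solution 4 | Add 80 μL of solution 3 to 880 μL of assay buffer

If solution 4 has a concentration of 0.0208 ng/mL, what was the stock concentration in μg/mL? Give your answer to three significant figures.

Step 1: 1000 μL + 19 mL = 20000 μL total → factor 20000/1000 = 20
Step 2: 100-fold → factor 100
Step 3: 8-fold → factor 8
Step 4: 80 μL + 880 μL = 960 μL total → factor 960/80 = 12
Overall dilution factor = 20 × 100 × 8 × 12 = 1.92 × 10^5
Stock = 0.0208 ng/mL × 1.92 × 10^5 = 3994 ng/mL = 3.99 μg/mL

3.99 μg/mL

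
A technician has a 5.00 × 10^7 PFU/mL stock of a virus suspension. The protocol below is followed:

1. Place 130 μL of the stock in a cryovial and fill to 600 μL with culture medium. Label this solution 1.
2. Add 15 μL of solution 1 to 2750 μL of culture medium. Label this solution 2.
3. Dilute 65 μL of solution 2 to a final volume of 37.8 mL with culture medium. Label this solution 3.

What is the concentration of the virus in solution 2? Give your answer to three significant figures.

Step 1: 130 μL brought to 600 μL → factor 600/130 = 4.6154
Step 2: 15 μL + 2750 μL = 2765 μL total → factor 2765/15 = 184.33
Dilution factor through solution 2 = 4.6154 × 184.33 = 850.77
[solution 2] = 5.00 × 10^7 PFU/mL / 850.77 = 5.88 × 10^4 PFU/mL

5.88 × 10^4 PFU/mL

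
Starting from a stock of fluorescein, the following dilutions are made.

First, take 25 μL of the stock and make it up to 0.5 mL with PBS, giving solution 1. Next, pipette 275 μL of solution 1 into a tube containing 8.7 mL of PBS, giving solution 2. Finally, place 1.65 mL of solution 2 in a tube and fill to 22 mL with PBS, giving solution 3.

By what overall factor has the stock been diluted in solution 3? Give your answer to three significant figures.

8.70 × 10^3

Step 1: 25 μL brought to 0.5 mL → factor 500/25 = 20
Step 2: 275 μL + 8.7 mL = 8975 μL total → factor 8975/275 = 32.636
Step 3: 1.65 mL brought to 22 mL → factor 22/1.65 = 13.333
Overall dilution factor = 20 × 32.636 × 13.333 = 8703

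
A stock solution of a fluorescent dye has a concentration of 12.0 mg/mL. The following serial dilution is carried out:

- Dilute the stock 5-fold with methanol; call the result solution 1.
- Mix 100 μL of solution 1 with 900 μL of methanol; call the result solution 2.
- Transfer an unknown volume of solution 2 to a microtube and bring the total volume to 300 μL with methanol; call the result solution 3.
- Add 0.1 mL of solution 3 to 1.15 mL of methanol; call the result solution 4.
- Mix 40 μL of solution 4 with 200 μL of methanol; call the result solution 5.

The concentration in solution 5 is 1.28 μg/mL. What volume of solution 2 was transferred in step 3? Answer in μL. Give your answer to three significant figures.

120 μL

Step 1: 5-fold → factor 5
Step 2: 100 μL + 900 μL = 1000 μL total → factor 1000/100 = 10
Step 3: v brought to 300 μL → factor = 300 μL/v
Step 4: 0.1 mL + 1.15 mL = 1.25 mL total → factor 1.25/0.1 = 12.5
Step 5: 40 μL + 200 μL = 240 μL total → factor 240/40 = 6
Product of known-step factors = 3750
Overall factor = 12.0 mg/mL / (1.28 μg/mL) = 9375
Step-3 factor = 9375 / 3750 = 2.5
v = 300 μL / 2.5 = 120 μL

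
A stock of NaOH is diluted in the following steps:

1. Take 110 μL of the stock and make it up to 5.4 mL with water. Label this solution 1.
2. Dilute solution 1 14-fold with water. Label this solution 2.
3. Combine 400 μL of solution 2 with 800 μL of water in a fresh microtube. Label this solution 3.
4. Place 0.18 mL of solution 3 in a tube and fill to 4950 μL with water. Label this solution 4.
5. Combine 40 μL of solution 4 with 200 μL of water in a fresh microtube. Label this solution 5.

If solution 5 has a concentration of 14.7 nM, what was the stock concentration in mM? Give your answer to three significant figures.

5.00 mM

Step 1: 110 μL brought to 5.4 mL → factor 5400/110 = 49.091
Step 2: 14-fold → factor 14
Step 3: 400 μL + 800 μL = 1200 μL total → factor 1200/400 = 3
Step 4: 0.18 mL brought to 4950 μL → factor 4.95/0.18 = 27.5
Step 5: 40 μL + 200 μL = 240 μL total → factor 240/40 = 6
Overall dilution factor = 49.091 × 14 × 3 × 27.5 × 6 = 3.402 × 10^5
Stock = 14.7 nM × 3.402 × 10^5 = 5.001 × 10^6 nM = 5.00 mM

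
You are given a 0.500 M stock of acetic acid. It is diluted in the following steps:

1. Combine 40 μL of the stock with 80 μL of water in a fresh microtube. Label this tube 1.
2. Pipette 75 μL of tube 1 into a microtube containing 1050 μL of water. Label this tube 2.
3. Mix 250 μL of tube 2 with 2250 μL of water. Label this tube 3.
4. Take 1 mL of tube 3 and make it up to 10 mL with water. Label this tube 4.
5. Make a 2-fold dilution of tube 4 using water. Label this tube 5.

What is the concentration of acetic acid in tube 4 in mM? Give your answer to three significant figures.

0.111 mM

Step 1: 40 μL + 80 μL = 120 μL total → factor 120/40 = 3
Step 2: 75 μL + 1050 μL = 1125 μL total → factor 1125/75 = 15
Step 3: 250 μL + 2250 μL = 2500 μL total → factor 2500/250 = 10
Step 4: 1 mL brought to 10 mL → factor 10/1 = 10
Dilution factor through tube 4 = 3 × 15 × 10 × 10 = 4500
[tube 4] = 0.500 M / 4500 = 0.0001111 M = 0.111 mM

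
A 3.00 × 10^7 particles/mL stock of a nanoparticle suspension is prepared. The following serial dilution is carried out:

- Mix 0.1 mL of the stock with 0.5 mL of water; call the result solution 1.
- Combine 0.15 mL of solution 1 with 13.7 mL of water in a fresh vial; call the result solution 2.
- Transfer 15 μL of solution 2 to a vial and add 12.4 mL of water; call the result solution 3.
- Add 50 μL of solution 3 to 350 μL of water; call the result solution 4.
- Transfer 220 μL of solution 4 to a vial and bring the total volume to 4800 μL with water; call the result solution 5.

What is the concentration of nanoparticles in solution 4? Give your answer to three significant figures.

Step 1: 0.1 mL + 0.5 mL = 0.6 mL total → factor 0.6/0.1 = 6
Step 2: 0.15 mL + 13.7 mL = 13.85 mL total → factor 13.85/0.15 = 92.333
Step 3: 15 μL + 12.4 mL = 12415 μL total → factor 12415/15 = 827.67
Step 4: 50 μL + 350 μL = 400 μL total → factor 400/50 = 8
Dilution factor through solution 4 = 6 × 92.333 × 827.67 × 8 = 3.6682 × 10^6
[solution 4] = 3.00 × 10^7 particles/mL / 3.6682 × 10^6 = 8.18 particles/mL

8.18 particles/mL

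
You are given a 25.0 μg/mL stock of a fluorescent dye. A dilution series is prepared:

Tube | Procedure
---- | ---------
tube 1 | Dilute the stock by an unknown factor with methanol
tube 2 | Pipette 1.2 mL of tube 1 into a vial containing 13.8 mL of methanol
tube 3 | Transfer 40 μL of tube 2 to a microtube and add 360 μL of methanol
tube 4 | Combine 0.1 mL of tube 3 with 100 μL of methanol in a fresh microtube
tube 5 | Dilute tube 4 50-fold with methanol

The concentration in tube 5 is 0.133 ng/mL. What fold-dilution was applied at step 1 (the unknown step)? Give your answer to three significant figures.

Step 1: unknown factor x
Step 2: 1.2 mL + 13.8 mL = 15 mL total → factor 15/1.2 = 12.5
Step 3: 40 μL + 360 μL = 400 μL total → factor 400/40 = 10
Step 4: 0.1 mL + 100 μL = 0.2 mL total → factor 0.2/0.1 = 2
Step 5: 50-fold → factor 50
Product of known-step factors = 12500
Overall factor = 25.0 μg/mL / (0.133 ng/mL) = 1.8797 × 10^5
x = 1.8797 × 10^5 / 12500 = 15.0

15.0-fold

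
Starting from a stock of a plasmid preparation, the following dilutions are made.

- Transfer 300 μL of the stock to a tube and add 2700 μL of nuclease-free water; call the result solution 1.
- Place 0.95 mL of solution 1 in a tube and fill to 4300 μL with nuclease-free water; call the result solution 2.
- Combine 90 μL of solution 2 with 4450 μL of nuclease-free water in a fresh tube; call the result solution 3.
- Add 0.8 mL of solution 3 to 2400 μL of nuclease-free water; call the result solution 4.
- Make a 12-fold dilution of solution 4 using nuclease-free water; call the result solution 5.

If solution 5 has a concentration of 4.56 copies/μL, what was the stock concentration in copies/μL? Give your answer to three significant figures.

Step 1: 300 μL + 2700 μL = 3000 μL total → factor 3000/300 = 10
Step 2: 0.95 mL brought to 4300 μL → factor 4.3/0.95 = 4.5263
Step 3: 90 μL + 4450 μL = 4540 μL total → factor 4540/90 = 50.444
Step 4: 0.8 mL + 2400 μL = 3.2 mL total → factor 3.2/0.8 = 4
Step 5: 12-fold → factor 12
Overall dilution factor = 10 × 4.5263 × 50.444 × 4 × 12 = 1.096 × 10^5
Stock = 4.56 copies/μL × 1.096 × 10^5 = 5.00 × 10^5 copies/μL

5.00 × 10^5 copies/μL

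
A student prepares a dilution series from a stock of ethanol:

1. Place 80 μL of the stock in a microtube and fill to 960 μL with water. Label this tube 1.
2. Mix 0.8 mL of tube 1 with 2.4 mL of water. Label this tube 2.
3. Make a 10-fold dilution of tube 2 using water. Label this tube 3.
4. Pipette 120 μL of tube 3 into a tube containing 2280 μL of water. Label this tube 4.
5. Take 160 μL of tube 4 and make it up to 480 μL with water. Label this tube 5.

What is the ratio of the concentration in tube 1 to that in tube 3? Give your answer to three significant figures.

40.0

Step 1: 80 μL brought to 960 μL → factor 960/80 = 12
Step 2: 0.8 mL + 2.4 mL = 3.2 mL total → factor 3.2/0.8 = 4
Step 3: 10-fold → factor 10
Dilution factor to tube 1 = 12; to tube 3 = 480
[tube 1]/[tube 3] = (factor to tube 3)/(factor to tube 1) = 480/12 = 40.0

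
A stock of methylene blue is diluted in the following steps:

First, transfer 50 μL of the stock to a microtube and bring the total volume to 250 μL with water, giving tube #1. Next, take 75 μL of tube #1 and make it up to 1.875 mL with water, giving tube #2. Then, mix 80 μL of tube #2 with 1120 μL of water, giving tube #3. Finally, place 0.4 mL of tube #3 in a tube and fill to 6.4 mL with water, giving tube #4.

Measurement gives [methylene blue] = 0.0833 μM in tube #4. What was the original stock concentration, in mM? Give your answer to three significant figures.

Step 1: 50 μL brought to 250 μL → factor 250/50 = 5
Step 2: 75 μL brought to 1.875 mL → factor 1875/75 = 25
Step 3: 80 μL + 1120 μL = 1200 μL total → factor 1200/80 = 15
Step 4: 0.4 mL brought to 6.4 mL → factor 6.4/0.4 = 16
Overall dilution factor = 5 × 25 × 15 × 16 = 30000
Stock = 0.0833 μM × 30000 = 2499 μM = 2.50 mM

2.50 mM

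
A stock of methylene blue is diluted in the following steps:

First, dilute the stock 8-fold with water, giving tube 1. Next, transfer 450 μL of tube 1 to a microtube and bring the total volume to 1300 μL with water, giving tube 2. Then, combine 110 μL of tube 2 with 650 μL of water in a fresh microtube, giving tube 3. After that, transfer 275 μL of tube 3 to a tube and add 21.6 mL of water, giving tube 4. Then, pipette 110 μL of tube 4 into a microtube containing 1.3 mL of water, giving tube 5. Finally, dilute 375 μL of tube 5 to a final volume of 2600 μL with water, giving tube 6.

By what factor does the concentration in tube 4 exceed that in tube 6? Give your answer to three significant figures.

88.9

Step 1: 8-fold → factor 8
Step 2: 450 μL brought to 1300 μL → factor 1300/450 = 2.8889
Step 3: 110 μL + 650 μL = 760 μL total → factor 760/110 = 6.9091
Step 4: 275 μL + 21.6 mL = 21875 μL total → factor 21875/275 = 79.545
Step 5: 110 μL + 1.3 mL = 1410 μL total → factor 1410/110 = 12.818
Step 6: 375 μL brought to 2600 μL → factor 2600/375 = 6.9333
Dilution factor to tube 4 = 12702; to tube 6 = 1.1288 × 10^6
[tube 4]/[tube 6] = (factor to tube 6)/(factor to tube 4) = 1.1288 × 10^6/12702 = 88.9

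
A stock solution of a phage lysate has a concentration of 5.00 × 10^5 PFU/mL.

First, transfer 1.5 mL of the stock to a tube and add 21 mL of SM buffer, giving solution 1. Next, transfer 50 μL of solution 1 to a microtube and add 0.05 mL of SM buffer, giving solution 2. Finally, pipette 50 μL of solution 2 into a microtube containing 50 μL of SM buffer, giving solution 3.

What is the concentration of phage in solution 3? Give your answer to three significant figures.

Step 1: 1.5 mL + 21 mL = 22.5 mL total → factor 22.5/1.5 = 15
Step 2: 50 μL + 0.05 mL = 100 μL total → factor 100/50 = 2
Step 3: 50 μL + 50 μL = 100 μL total → factor 100/50 = 2
Overall dilution factor = 15 × 2 × 2 = 60
Final = 5.00 × 10^5 PFU/mL / 60 = 8.33 × 10^3 PFU/mL

8.33 × 10^3 PFU/mL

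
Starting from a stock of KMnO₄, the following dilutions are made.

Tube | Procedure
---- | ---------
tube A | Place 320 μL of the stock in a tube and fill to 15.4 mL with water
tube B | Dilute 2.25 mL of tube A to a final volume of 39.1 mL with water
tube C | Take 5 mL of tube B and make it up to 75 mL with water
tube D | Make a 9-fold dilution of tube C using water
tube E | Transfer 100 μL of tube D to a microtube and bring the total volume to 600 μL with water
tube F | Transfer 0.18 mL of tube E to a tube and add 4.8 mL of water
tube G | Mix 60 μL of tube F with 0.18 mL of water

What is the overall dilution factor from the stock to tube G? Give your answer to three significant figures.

Step 1: 320 μL brought to 15.4 mL → factor 15400/320 = 48.125
Step 2: 2.25 mL brought to 39.1 mL → factor 39.1/2.25 = 17.378
Step 3: 5 mL brought to 75 mL → factor 75/5 = 15
Step 4: 9-fold → factor 9
Step 5: 100 μL brought to 600 μL → factor 600/100 = 6
Step 6: 0.18 mL + 4.8 mL = 4.98 mL total → factor 4.98/0.18 = 27.667
Step 7: 60 μL + 0.18 mL = 240 μL total → factor 240/60 = 4
Overall dilution factor = 48.125 × 17.378 × 15 × 9 × 6 × 27.667 × 4 = 7.4966 × 10^7

7.50 × 10^7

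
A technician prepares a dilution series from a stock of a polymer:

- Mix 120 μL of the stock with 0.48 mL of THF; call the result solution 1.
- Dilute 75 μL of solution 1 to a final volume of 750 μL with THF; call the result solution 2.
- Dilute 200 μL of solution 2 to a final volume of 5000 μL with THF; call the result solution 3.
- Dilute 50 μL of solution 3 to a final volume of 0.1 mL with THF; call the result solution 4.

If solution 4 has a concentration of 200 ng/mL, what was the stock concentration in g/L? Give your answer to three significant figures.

Step 1: 120 μL + 0.48 mL = 600 μL total → factor 600/120 = 5
Step 2: 75 μL brought to 750 μL → factor 750/75 = 10
Step 3: 200 μL brought to 5000 μL → factor 5000/200 = 25
Step 4: 50 μL brought to 0.1 mL → factor 100/50 = 2
Overall dilution factor = 5 × 10 × 25 × 2 = 2500
Stock = 200 ng/mL × 2500 = 5.000 × 10^5 ng/mL = 0.500 g/L

0.500 g/L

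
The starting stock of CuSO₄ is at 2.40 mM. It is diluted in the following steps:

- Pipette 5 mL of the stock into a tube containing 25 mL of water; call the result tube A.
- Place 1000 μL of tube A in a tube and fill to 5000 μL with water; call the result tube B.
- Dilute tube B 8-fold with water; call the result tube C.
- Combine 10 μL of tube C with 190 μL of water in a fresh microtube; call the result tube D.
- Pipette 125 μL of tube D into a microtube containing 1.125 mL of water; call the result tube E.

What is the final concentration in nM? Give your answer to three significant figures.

Step 1: 5 mL + 25 mL = 30 mL total → factor 30/5 = 6
Step 2: 1000 μL brought to 5000 μL → factor 5000/1000 = 5
Step 3: 8-fold → factor 8
Step 4: 10 μL + 190 μL = 200 μL total → factor 200/10 = 20
Step 5: 125 μL + 1.125 mL = 1250 μL total → factor 1250/125 = 10
Overall dilution factor = 6 × 5 × 8 × 20 × 10 = 48000
Final = 2.40 mM / 48000 = 5.000 × 10^-5 mM = 50.0 nM

50.0 nM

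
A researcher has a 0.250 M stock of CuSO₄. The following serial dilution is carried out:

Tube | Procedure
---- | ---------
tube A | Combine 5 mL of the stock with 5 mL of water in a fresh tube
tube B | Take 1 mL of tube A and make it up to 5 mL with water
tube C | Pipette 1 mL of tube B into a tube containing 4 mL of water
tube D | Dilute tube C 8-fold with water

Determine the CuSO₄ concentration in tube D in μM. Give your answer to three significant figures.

625 μM

Step 1: 5 mL + 5 mL = 10 mL total → factor 10/5 = 2
Step 2: 1 mL brought to 5 mL → factor 5/1 = 5
Step 3: 1 mL + 4 mL = 5 mL total → factor 5/1 = 5
Step 4: 8-fold → factor 8
Overall dilution factor = 2 × 5 × 5 × 8 = 400
Final = 0.250 M / 400 = 0.0006250 M = 625 μM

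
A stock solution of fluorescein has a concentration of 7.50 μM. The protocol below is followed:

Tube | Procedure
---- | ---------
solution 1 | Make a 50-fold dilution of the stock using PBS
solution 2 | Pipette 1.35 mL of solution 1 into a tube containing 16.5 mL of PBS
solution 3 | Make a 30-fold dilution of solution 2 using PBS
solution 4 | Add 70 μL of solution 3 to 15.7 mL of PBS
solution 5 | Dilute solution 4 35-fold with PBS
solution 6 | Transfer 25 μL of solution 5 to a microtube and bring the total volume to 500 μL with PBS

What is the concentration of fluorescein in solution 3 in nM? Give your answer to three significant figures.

Step 1: 50-fold → factor 50
Step 2: 1.35 mL + 16.5 mL = 17.85 mL total → factor 17.85/1.35 = 13.222
Step 3: 30-fold → factor 30
Dilution factor through solution 3 = 50 × 13.222 × 30 = 19833
[solution 3] = 7.50 μM / 19833 = 0.0003782 μM = 0.378 nM

0.378 nM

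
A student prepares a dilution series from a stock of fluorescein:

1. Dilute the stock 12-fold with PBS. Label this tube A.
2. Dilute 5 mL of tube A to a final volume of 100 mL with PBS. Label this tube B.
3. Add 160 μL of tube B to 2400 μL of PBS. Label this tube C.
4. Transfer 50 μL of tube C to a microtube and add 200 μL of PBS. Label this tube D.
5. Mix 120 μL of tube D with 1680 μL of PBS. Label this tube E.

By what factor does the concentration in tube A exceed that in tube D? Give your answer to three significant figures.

Step 1: 12-fold → factor 12
Step 2: 5 mL brought to 100 mL → factor 100/5 = 20
Step 3: 160 μL + 2400 μL = 2560 μL total → factor 2560/160 = 16
Step 4: 50 μL + 200 μL = 250 μL total → factor 250/50 = 5
Dilution factor to tube A = 12; to tube D = 19200
[tube A]/[tube D] = (factor to tube D)/(factor to tube A) = 19200/12 = 1.60 × 10^3

1.60 × 10^3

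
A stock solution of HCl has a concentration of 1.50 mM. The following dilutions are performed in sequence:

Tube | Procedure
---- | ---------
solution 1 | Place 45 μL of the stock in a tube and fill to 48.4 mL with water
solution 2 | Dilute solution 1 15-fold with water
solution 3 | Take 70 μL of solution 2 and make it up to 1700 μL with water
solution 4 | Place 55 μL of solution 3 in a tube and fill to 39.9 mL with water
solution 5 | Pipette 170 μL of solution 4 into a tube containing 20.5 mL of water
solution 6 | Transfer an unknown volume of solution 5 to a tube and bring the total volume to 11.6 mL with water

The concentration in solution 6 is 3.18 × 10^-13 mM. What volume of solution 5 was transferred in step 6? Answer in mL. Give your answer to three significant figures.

0.0850 mL

Step 1: 45 μL brought to 48.4 mL → factor 48400/45 = 1075.6
Step 2: 15-fold → factor 15
Step 3: 70 μL brought to 1700 μL → factor 1700/70 = 24.286
Step 4: 55 μL brought to 39.9 mL → factor 39900/55 = 725.45
Step 5: 170 μL + 20.5 mL = 20670 μL total → factor 20670/170 = 121.59
Step 6: v brought to 11.6 mL → factor = 11.6 mL/v
Product of known-step factors = 3.456 × 10^10
Overall factor = 1.50 mM / (3.18 × 10^-13 mM) = 4.717 × 10^12
Step-6 factor = 4.717 × 10^12 / 3.456 × 10^10 = 136.49
v = 11.6 mL / 136.49 = 0.0850 mL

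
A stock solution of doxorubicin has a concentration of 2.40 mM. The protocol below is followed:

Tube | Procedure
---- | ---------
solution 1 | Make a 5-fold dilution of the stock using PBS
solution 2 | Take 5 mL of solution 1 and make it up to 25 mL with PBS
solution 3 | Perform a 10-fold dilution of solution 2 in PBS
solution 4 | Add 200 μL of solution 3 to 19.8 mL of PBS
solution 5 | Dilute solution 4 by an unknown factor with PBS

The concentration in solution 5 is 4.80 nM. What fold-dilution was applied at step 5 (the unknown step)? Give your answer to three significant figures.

Step 1: 5-fold → factor 5
Step 2: 5 mL brought to 25 mL → factor 25/5 = 5
Step 3: 10-fold → factor 10
Step 4: 200 μL + 19.8 mL = 20000 μL total → factor 20000/200 = 100
Step 5: unknown factor x
Product of known-step factors = 25000
Overall factor = 2.40 mM / (4.80 nM) = 5 × 10^5
x = 5 × 10^5 / 25000 = 20.0

20.0-fold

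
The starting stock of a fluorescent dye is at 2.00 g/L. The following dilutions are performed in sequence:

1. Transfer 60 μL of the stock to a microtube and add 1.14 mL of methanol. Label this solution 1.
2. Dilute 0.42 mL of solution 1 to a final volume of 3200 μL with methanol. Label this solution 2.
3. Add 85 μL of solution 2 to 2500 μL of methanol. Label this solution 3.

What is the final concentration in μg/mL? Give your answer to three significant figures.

Step 1: 60 μL + 1.14 mL = 1200 μL total → factor 1200/60 = 20
Step 2: 0.42 mL brought to 3200 μL → factor 3.2/0.42 = 7.619
Step 3: 85 μL + 2500 μL = 2585 μL total → factor 2585/85 = 30.412
Overall dilution factor = 20 × 7.619 × 30.412 = 4634.2
Final = 2.00 g/L / 4634.2 = 0.0004316 g/L = 0.432 μg/mL

0.432 μg/mL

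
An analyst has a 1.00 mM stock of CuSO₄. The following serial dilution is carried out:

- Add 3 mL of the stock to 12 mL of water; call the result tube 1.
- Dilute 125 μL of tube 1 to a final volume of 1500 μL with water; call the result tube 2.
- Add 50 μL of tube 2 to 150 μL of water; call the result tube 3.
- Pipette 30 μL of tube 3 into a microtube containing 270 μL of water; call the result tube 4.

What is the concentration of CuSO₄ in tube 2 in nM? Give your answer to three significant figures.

1.67 × 10^4 nM

Step 1: 3 mL + 12 mL = 15 mL total → factor 15/3 = 5
Step 2: 125 μL brought to 1500 μL → factor 1500/125 = 12
Dilution factor through tube 2 = 5 × 12 = 60
[tube 2] = 1.00 mM / 60 = 0.01667 mM = 1.67 × 10^4 nM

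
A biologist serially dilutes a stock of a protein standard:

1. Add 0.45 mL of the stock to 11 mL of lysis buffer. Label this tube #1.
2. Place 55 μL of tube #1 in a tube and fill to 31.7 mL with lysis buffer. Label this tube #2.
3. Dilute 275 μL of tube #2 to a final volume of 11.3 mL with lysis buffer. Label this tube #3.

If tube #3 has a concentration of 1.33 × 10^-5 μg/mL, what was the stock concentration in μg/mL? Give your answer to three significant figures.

Step 1: 0.45 mL + 11 mL = 11.45 mL total → factor 11.45/0.45 = 25.444
Step 2: 55 μL brought to 31.7 mL → factor 31700/55 = 576.36
Step 3: 275 μL brought to 11.3 mL → factor 11300/275 = 41.091
Overall dilution factor = 25.444 × 576.36 × 41.091 = 6.0261 × 10^5
Stock = 1.33 × 10^-5 μg/mL × 6.0261 × 10^5 = 8.01 μg/mL

8.01 μg/mL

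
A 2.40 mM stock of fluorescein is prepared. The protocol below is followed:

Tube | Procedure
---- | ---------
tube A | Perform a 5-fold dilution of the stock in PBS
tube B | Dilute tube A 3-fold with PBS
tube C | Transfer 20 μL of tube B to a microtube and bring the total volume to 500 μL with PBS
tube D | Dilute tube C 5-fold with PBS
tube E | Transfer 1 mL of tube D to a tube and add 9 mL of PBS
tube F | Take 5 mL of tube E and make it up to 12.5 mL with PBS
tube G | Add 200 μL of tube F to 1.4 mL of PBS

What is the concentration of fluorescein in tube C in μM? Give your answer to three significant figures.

Step 1: 5-fold → factor 5
Step 2: 3-fold → factor 3
Step 3: 20 μL brought to 500 μL → factor 500/20 = 25
Dilution factor through tube C = 5 × 3 × 25 = 375
[tube C] = 2.40 mM / 375 = 0.006400 mM = 6.40 μM

6.40 μM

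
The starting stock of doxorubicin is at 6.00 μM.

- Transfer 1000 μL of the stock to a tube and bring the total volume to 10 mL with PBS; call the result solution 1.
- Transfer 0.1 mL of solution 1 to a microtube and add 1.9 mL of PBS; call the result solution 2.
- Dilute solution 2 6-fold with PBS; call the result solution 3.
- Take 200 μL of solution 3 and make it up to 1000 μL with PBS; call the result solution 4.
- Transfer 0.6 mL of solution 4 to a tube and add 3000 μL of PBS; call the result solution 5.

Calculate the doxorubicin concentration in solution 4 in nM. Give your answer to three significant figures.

1.00 nM

Step 1: 1000 μL brought to 10 mL → factor 10000/1000 = 10
Step 2: 0.1 mL + 1.9 mL = 2 mL total → factor 2/0.1 = 20
Step 3: 6-fold → factor 6
Step 4: 200 μL brought to 1000 μL → factor 1000/200 = 5
Dilution factor through solution 4 = 10 × 20 × 6 × 5 = 6000
[solution 4] = 6.00 μM / 6000 = 0.001000 μM = 1.00 nM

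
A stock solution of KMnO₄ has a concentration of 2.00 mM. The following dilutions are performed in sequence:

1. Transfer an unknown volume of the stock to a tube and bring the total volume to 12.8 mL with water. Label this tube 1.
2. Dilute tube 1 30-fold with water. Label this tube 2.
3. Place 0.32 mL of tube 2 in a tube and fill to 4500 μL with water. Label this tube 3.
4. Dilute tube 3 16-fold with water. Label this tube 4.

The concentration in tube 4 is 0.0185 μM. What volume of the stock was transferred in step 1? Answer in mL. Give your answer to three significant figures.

Step 1: v brought to 12.8 mL → factor = 12.8 mL/v
Step 2: 30-fold → factor 30
Step 3: 0.32 mL brought to 4500 μL → factor 4.5/0.32 = 14.062
Step 4: 16-fold → factor 16
Product of known-step factors = 6750
Overall factor = 2.00 mM / (0.0185 μM) = 1.0811 × 10^5
Step-1 factor = 1.0811 × 10^5 / 6750 = 16.016
v = 12.8 mL / 16.016 = 0.799 mL

0.799 mL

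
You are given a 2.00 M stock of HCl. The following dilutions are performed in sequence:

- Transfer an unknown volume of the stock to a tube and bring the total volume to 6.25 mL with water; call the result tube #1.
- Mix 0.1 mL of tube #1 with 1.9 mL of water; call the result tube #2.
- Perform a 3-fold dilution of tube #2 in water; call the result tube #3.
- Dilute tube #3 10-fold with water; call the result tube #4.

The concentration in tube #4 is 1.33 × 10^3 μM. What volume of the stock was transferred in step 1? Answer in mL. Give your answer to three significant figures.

2.49 mL

Step 1: v brought to 6.25 mL → factor = 6.25 mL/v
Step 2: 0.1 mL + 1.9 mL = 2 mL total → factor 2/0.1 = 20
Step 3: 3-fold → factor 3
Step 4: 10-fold → factor 10
Product of known-step factors = 600
Overall factor = 2.00 M / (1.33 × 10^3 μM) = 1503.8
Step-1 factor = 1503.8 / 600 = 2.5063
v = 6.25 mL / 2.5063 = 2.49 mL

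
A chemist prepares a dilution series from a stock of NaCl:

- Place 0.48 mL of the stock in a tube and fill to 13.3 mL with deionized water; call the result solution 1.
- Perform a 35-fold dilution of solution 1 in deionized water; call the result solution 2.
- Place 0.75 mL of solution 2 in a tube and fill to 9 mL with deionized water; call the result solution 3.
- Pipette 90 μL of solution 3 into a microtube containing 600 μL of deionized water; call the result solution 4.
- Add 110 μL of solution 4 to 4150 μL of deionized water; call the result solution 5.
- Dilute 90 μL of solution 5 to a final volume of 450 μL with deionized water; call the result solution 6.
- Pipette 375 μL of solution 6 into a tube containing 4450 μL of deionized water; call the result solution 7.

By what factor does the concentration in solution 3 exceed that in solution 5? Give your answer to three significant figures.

Step 1: 0.48 mL brought to 13.3 mL → factor 13.3/0.48 = 27.708
Step 2: 35-fold → factor 35
Step 3: 0.75 mL brought to 9 mL → factor 9/0.75 = 12
Step 4: 90 μL + 600 μL = 690 μL total → factor 690/90 = 7.6667
Step 5: 110 μL + 4150 μL = 4260 μL total → factor 4260/110 = 38.727
Dilution factor to solution 3 = 11638; to solution 5 = 3.4553 × 10^6
[solution 3]/[solution 5] = (factor to solution 5)/(factor to solution 3) = 3.4553 × 10^6/11638 = 297

297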